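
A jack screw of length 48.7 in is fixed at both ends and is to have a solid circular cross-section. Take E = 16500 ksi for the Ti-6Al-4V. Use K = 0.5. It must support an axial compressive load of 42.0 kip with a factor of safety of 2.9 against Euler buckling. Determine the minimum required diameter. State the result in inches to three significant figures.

d ≈ 1.73 in

Required P_cr = n·P = 2.9 × 42.0 = 121.8 kip
L_e = K·L = 0.5 × 48.7 = 24.35 in
Required I = P_cr·L_e²/(π²E) = 1.218×10^5 × 24.35² / (π² × 1.65×10^7) = 0.4435 in⁴
Solid circle: I = πd⁴/64  ⇒  d = (64I/π)^(1/4) = (64×0.4435/π)^(1/4) = 1.73 in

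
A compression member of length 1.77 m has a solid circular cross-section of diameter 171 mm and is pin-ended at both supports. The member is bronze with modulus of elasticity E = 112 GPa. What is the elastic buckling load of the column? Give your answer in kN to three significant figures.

P_cr ≈ 14800 kN

I = πd⁴/64 = π×171⁴/64 = 4.197×10^7 mm⁴
I = 4.197×10^7 mm⁴ = 4.197×10^-5 m⁴
Effective length L_e = K·L = 1 × 1.77 = 1.770 m
P_cr = π²EI / L_e² = π² × 112×10⁹ × 4.197×10^-5 / 1.770² = 1.481×10^7 N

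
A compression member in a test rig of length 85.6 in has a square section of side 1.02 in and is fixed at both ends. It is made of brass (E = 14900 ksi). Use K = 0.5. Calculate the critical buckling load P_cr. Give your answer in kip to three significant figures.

P_cr ≈ 7.24 kip

I = a⁴/12 = 1.02⁴/12 = 9.020×10^-2 in⁴
Effective length L_e = K·L = 0.5 × 85.6 = 42.80 in
P_cr = π²EI / L_e² = π² × 14900×10³ × 9.020×10^-2 / 42.80² = 7.241×10^3 lb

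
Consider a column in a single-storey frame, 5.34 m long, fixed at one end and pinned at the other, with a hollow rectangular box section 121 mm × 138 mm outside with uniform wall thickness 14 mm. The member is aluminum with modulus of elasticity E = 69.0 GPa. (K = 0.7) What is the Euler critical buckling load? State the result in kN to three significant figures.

P_cr ≈ 634 kN

Inner dimensions: h_i = 138 − 2×14 = 110.0 mm, b_i = 121 − 2×14 = 93.00 mm
Weak-axis I_min = (h_o·b_o³ − h_i·b_i³)/12 with b_o = 121, b_i = 93.00 mm (shorter outer/inner sides).
I_min = (138×121³ − 110.0×93.00³)/12 = 1.300×10^7 mm⁴
I = 1.300×10^7 mm⁴ = 1.300×10^-5 m⁴
Effective length L_e = K·L = 0.7 × 5.34 = 3.738 m
P_cr = π²EI / L_e² = π² × 69.0×10⁹ × 1.300×10^-5 / 3.738² = 6.336×10^5 N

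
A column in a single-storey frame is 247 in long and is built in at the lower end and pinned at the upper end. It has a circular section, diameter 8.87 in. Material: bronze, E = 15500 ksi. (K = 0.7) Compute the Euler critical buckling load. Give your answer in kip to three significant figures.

I = πd⁴/64 = π×8.87⁴/64 = 303.9 in⁴
Effective length L_e = K·L = 0.7 × 247 = 172.9 in
P_cr = π²EI / L_e² = π² × 15500×10³ × 303.9 / 172.9² = 1.555×10^6 lb

P_cr ≈ 1550 kip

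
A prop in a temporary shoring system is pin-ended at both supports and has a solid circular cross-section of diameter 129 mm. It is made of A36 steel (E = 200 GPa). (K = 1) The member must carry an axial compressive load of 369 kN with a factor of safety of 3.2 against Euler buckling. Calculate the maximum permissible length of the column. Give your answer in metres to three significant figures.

L_max ≈ 4.77 m

I = πd⁴/64 = π×129⁴/64 = 1.359×10^7 mm⁴
I = 1.359×10^-5 m⁴
Required critical load P_cr = n·P = 3.2 × 369 = 1181 kN = 1.181×10^6 N
From P_cr = π²EI/(K·L)²:  L = (1/K)·√(π²EI/P_cr) = (1/1)·√(π²×2.00×10^11×1.359×10^-5/1.181×10^6)
L = 4.77 m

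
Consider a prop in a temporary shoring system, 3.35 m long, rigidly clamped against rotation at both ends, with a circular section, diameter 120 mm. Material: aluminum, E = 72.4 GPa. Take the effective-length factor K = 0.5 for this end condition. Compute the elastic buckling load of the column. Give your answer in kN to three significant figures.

I = πd⁴/64 = π×120⁴/64 = 1.018×10^7 mm⁴
I = 1.018×10^7 mm⁴ = 1.018×10^-5 m⁴
Effective length L_e = K·L = 0.5 × 3.35 = 1.675 m
P_cr = π²EI / L_e² = π² × 72.4×10⁹ × 1.018×10^-5 / 1.675² = 2.592×10^6 N

P_cr ≈ 2590 kN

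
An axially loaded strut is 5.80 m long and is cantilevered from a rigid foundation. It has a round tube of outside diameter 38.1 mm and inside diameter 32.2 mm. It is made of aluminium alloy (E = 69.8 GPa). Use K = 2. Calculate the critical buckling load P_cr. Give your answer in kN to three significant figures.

d_o = 38.1 mm, d_i = 32.2 mm
I = π(d_o⁴ − d_i⁴)/64 = π(38.1⁴ − 32.20⁴)/64 = 5.066×10^4 mm⁴
I = 5.066×10^4 mm⁴ = 5.066×10^-8 m⁴
Effective length L_e = K·L = 2 × 5.80 = 11.60 m
P_cr = π²EI / L_e² = π² × 69.8×10⁹ × 5.066×10^-8 / 11.60² = 259.4 N

P_cr ≈ 0.259 kN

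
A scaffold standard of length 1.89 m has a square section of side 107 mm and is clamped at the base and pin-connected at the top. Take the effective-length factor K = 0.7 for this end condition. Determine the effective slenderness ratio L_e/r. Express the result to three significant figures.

For a square r = a/√12 = 107/√12 = 30.89 mm
L_e = K·L = 0.7 × 1.89 m = 1.323 m = 1323.0 mm
λ = L_e / r_min = 1323.0 / 30.89 = 42.8

λ ≈ 42.8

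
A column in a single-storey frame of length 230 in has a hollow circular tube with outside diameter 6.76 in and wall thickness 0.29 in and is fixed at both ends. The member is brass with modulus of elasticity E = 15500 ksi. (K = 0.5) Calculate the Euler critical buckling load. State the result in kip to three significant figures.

Inner diameter d_i = 6.76 − 2×0.29 = 6.180 in
I = π(d_o⁴ − d_i⁴)/64 = π(6.76⁴ − 6.180⁴)/64 = 30.91 in⁴
Effective length L_e = K·L = 0.5 × 230 = 115.0 in
P_cr = π²EI / L_e² = π² × 15500×10³ × 30.91 / 115.0² = 3.575×10^5 lb

P_cr ≈ 358 kip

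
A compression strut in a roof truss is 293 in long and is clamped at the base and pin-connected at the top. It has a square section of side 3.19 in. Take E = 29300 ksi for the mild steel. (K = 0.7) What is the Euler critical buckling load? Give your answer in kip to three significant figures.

P_cr ≈ 59.3 kip

I = a⁴/12 = 3.19⁴/12 = 8.629 in⁴
Effective length L_e = K·L = 0.7 × 293 = 205.1 in
P_cr = π²EI / L_e² = π² × 29300×10³ × 8.629 / 205.1² = 5.932×10^4 lb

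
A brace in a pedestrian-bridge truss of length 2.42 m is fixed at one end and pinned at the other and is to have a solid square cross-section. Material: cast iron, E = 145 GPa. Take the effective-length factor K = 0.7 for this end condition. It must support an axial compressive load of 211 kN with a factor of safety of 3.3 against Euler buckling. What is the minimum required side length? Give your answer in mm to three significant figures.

a ≈ 64.0 mm

Required P_cr = n·P = 3.3 × 211 = 696.3 kN
L_e = K·L = 0.7 × 2.42 = 1.694 m
Required I = P_cr·L_e²/(π²E) = 6.963×10^5 × 1.694² / (π² × 1.45×10^11) = 1.396×10^-6 m⁴
I_req = 1.396×10^6 mm⁴
Solid square: I = a⁴/12  ⇒  a = (12I)^(1/4) = (12×1.396×10^6)^(1/4) = 64.0 mm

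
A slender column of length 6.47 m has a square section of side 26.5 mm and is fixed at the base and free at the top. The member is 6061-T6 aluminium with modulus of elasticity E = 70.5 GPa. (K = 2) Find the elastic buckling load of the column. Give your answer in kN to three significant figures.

P_cr ≈ 0.171 kN

I = a⁴/12 = 26.5⁴/12 = 4.110×10^4 mm⁴
I = 4.110×10^4 mm⁴ = 4.110×10^-8 m⁴
Effective length L_e = K·L = 2 × 6.47 = 12.94 m
P_cr = π²EI / L_e² = π² × 70.5×10⁹ × 4.110×10^-8 / 12.94² = 170.8 N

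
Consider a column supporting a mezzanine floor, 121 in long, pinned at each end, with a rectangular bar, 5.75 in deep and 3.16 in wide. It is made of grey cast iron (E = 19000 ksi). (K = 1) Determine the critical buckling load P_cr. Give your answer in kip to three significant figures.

P_cr ≈ 194 kip

Buckling occurs about the weak axis: I_min = h·b³/12 with b = 3.16 in (the shorter side).
I_min = 5.75×3.16³/12 = 15.12 in⁴
Effective length L_e = K·L = 1 × 121 = 121.0 in
P_cr = π²EI / L_e² = π² × 19000×10³ × 15.12 / 121.0² = 1.937×10^5 lb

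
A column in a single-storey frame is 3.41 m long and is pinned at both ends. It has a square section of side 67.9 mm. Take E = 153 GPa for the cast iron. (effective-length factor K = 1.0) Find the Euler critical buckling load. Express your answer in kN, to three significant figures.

P_cr ≈ 230 kN

I = a⁴/12 = 67.9⁴/12 = 1.771×10^6 mm⁴
I = 1.771×10^6 mm⁴ = 1.771×10^-6 m⁴
Effective length L_e = K·L = 1 × 3.41 = 3.410 m
P_cr = π²EI / L_e² = π² × 153×10⁹ × 1.771×10^-6 / 3.410² = 2.300×10^5 N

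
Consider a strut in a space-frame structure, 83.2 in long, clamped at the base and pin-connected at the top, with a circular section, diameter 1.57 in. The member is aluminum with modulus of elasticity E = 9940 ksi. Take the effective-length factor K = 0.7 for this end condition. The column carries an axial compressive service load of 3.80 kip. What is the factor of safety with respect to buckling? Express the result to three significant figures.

n ≈ 2.27

I = πd⁴/64 = π×1.57⁴/64 = 0.2982 in⁴
Effective length L_e = K·L = 0.7 × 83.2 = 58.24 in
P_cr = π²EI / L_e² = π² × 9940×10³ × 0.2982 / 58.24² = 8.626×10^3 lb
Factor of safety n = P_cr / P = 8.6260 / 3.80 = 2.27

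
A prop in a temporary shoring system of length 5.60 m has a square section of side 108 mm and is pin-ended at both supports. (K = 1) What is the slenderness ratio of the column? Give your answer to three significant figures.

λ ≈ 180

For a square r = a/√12 = 108/√12 = 31.18 mm
L_e = K·L = 1 × 5.60 m = 5.600 m = 5600.0 mm
λ = L_e / r_min = 5600.0 / 31.18 = 180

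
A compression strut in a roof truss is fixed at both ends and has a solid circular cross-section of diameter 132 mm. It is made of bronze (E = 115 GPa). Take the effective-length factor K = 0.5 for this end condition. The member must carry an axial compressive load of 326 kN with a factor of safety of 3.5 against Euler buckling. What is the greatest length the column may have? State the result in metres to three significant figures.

I = πd⁴/64 = π×132⁴/64 = 1.490×10^7 mm⁴
I = 1.490×10^-5 m⁴
Required critical load P_cr = n·P = 3.5 × 326 = 1141 kN = 1.141×10^6 N
From P_cr = π²EI/(K·L)²:  L = (1/K)·√(π²EI/P_cr) = (1/0.5)·√(π²×1.15×10^11×1.490×10^-5/1.141×10^6)
L = 7.70 m

L_max ≈ 7.70 m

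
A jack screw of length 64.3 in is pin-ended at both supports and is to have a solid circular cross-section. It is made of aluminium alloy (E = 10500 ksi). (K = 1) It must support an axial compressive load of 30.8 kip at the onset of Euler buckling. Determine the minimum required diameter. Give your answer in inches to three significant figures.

L_e = K·L = 1 × 64.3 = 64.30 in
Required I = P_cr·L_e²/(π²E) = 3.080×10^4 × 64.30² / (π² × 1.05×10^7) = 1.229 in⁴
Solid circle: I = πd⁴/64  ⇒  d = (64I/π)^(1/4) = (64×1.229/π)^(1/4) = 2.24 in

d ≈ 2.24 in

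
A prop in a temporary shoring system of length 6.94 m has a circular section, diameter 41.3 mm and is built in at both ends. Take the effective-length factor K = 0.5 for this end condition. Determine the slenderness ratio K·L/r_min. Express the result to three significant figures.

I = πd⁴/64 = π×41.3⁴/64 = 1.428×10^5 mm⁴
A = 1.340×10^3 mm²;  r_min = √(I/A) = √(1.428×10^5/1.340×10^3) = 10.32 mm
L_e = K·L = 0.5 × 6.94 m = 3.470 m = 3470.0 mm
λ = L_e / r_min = 3470.0 / 10.32 = 336

λ ≈ 336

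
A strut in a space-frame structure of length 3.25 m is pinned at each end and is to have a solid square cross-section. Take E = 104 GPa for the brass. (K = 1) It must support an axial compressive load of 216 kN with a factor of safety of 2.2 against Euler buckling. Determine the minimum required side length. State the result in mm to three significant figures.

a ≈ 87.5 mm

Required P_cr = n·P = 2.2 × 216 = 475.2 kN
L_e = K·L = 1 × 3.25 = 3.250 m
Required I = P_cr·L_e²/(π²E) = 4.752×10^5 × 3.250² / (π² × 1.04×10^11) = 4.890×10^-6 m⁴
I_req = 4.890×10^6 mm⁴
Solid square: I = a⁴/12  ⇒  a = (12I)^(1/4) = (12×4.890×10^6)^(1/4) = 87.5 mm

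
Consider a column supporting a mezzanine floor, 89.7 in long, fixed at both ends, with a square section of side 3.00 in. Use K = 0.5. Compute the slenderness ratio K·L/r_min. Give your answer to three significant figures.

I = a⁴/12 = 3.00⁴/12 = 6.750 in⁴
A = 9.000 in²;  r_min = √(I/A) = √(6.750/9.000) = 0.8660 in
L_e = K·L = 0.5 × 89.7 = 44.85 in
λ = L_e / r_min = 44.850 / 0.8660 = 51.8

λ ≈ 51.8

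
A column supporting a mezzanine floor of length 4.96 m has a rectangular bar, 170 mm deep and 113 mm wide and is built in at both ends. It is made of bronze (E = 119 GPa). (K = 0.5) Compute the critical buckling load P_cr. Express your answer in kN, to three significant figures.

Buckling occurs about the weak axis: I_min = h·b³/12 with b = 113 mm (the shorter side).
I_min = 170×113³/12 = 2.044×10^7 mm⁴
I = 2.044×10^7 mm⁴ = 2.044×10^-5 m⁴
Effective length L_e = K·L = 0.5 × 4.96 = 2.480 m
P_cr = π²EI / L_e² = π² × 119×10⁹ × 2.044×10^-5 / 2.480² = 3.903×10^6 N

P_cr ≈ 3900 kN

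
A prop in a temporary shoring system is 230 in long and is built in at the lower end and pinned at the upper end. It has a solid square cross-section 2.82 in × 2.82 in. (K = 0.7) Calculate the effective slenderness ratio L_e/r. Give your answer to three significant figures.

For a square r = a/√12 = 2.82/√12 = 0.8141 in
L_e = K·L = 0.7 × 230 = 161.0 in
λ = L_e / r_min = 161.00 / 0.8141 = 198

λ ≈ 198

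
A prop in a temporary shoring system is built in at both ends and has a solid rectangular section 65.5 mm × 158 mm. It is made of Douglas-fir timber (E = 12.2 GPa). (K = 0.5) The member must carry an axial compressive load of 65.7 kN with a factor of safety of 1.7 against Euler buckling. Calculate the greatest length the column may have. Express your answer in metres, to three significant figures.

Buckling occurs about the weak axis: I_min = h·b³/12 with b = 65.5 mm (the shorter side).
I_min = 158×65.5³/12 = 3.700×10^6 mm⁴
I = 3.700×10^-6 m⁴
Required critical load P_cr = n·P = 1.7 × 65.7 = 111.7 kN = 1.117×10^5 N
From P_cr = π²EI/(K·L)²:  L = (1/K)·√(π²EI/P_cr) = (1/0.5)·√(π²×1.22×10^10×3.700×10^-6/1.117×10^5)
L = 3.99 m

L_max ≈ 3.99 m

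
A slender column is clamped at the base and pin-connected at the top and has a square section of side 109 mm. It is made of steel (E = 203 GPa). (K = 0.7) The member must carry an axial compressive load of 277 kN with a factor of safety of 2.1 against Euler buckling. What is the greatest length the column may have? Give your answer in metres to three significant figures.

L_max ≈ 9.09 m

I = a⁴/12 = 109⁴/12 = 1.176×10^7 mm⁴
I = 1.176×10^-5 m⁴
Required critical load P_cr = n·P = 2.1 × 277 = 581.7 kN = 5.817×10^5 N
From P_cr = π²EI/(K·L)²:  L = (1/K)·√(π²EI/P_cr) = (1/0.7)·√(π²×2.03×10^11×1.176×10^-5/5.817×10^5)
L = 9.09 m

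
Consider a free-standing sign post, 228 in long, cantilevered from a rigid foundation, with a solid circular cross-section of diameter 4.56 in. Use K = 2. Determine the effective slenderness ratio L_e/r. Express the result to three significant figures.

For a solid circle r = d/4 = 4.56/4 = 1.140 in
L_e = K·L = 2 × 228 = 456.0 in
λ = L_e / r_min = 456.00 / 1.140 = 400

λ ≈ 400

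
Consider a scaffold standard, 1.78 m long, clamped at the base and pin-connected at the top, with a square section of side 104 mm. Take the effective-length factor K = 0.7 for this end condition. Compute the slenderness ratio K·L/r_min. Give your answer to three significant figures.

λ ≈ 41.5

I = a⁴/12 = 104⁴/12 = 9.749×10^6 mm⁴
A = 1.082×10^4 mm²;  r_min = √(I/A) = √(9.749×10^6/1.082×10^4) = 30.02 mm
L_e = K·L = 0.7 × 1.78 m = 1.246 m = 1246.0 mm
λ = L_e / r_min = 1246.0 / 30.02 = 41.5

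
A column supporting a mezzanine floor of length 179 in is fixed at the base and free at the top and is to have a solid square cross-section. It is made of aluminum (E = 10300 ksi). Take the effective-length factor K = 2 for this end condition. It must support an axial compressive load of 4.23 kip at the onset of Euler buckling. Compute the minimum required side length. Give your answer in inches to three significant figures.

a ≈ 2.83 in

L_e = K·L = 2 × 179 = 358.0 in
Required I = P_cr·L_e²/(π²E) = 4.230×10^3 × 358.0² / (π² × 1.03×10^7) = 5.333 in⁴
Solid square: I = a⁴/12  ⇒  a = (12I)^(1/4) = (12×5.333)^(1/4) = 2.83 in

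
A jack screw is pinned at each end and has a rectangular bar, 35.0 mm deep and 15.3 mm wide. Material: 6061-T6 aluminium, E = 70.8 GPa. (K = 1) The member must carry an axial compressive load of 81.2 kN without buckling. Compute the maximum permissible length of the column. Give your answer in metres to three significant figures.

Buckling occurs about the weak axis: I_min = h·b³/12 with b = 15.3 mm (the shorter side).
I_min = 35.0×15.3³/12 = 1.045×10^4 mm⁴
I = 1.045×10^-8 m⁴
At the buckling limit P_cr = P = 8.120×10^4 N
From P_cr = π²EI/(K·L)²:  L = (1/K)·√(π²EI/P_cr) = (1/1)·√(π²×7.08×10^10×1.045×10^-8/8.120×10^4)
L = 0.300 m

L_max ≈ 0.300 m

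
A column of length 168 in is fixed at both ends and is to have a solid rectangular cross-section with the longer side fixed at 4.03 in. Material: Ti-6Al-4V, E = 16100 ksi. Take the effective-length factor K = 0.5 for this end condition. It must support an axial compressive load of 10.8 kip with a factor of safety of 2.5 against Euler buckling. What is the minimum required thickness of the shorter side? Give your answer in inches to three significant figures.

Required P_cr = n·P = 2.5 × 10.8 = 27.00 kip
L_e = K·L = 0.5 × 168 = 84.00 in
Required I = P_cr·L_e²/(π²E) = 2.700×10^4 × 84.00² / (π² × 1.61×10^7) = 1.199 in⁴
Rectangle, weak axis: I_min = h·b³/12 with h = 4.03 in fixed  ⇒  b = (12I/h)^(1/3) = 1.53 in

b ≈ 1.53 in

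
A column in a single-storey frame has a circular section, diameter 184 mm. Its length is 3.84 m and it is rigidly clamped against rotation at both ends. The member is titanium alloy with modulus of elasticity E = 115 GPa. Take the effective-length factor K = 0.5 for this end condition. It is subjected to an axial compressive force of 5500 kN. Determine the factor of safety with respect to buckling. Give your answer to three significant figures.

n ≈ 3.15

I = πd⁴/64 = π×184⁴/64 = 5.627×10^7 mm⁴
I = 5.627×10^7 mm⁴ = 5.627×10^-5 m⁴
Effective length L_e = K·L = 0.5 × 3.84 = 1.920 m
P_cr = π²EI / L_e² = π² × 115×10⁹ × 5.627×10^-5 / 1.920² = 1.732×10^7 N
Factor of safety n = P_cr / P = 17324 / 5500 = 3.15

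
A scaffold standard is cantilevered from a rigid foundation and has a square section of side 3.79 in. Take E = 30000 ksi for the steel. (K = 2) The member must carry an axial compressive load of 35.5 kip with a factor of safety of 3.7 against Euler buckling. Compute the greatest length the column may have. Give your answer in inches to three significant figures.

L_max ≈ 98.4 in

I = a⁴/12 = 3.79⁴/12 = 17.19 in⁴
Required critical load P_cr = n·P = 3.7 × 35.5 = 131.4 kip = 1.313×10^5 lb
From P_cr = π²EI/(K·L)²:  L = (1/K)·√(π²EI/P_cr) = (1/2)·√(π²×3.00×10^7×17.19/1.313×10^5)
L = 98.4 in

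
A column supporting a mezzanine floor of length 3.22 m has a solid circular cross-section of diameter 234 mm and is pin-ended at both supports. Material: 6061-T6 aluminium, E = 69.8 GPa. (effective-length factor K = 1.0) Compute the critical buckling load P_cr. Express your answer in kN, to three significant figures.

P_cr ≈ 9780 kN

I = πd⁴/64 = π×234⁴/64 = 1.472×10^8 mm⁴
I = 1.472×10^8 mm⁴ = 1.472×10^-4 m⁴
Effective length L_e = K·L = 1 × 3.22 = 3.220 m
P_cr = π²EI / L_e² = π² × 69.8×10⁹ × 1.472×10^-4 / 3.220² = 9.779×10^6 N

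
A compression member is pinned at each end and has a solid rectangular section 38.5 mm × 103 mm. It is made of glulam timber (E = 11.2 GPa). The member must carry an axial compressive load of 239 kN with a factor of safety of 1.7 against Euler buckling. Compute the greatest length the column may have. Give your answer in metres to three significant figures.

L_max ≈ 0.365 m

Buckling occurs about the weak axis: I_min = h·b³/12 with b = 38.5 mm (the shorter side).
I_min = 103×38.5³/12 = 4.898×10^5 mm⁴
I = 4.898×10^-7 m⁴
Required critical load P_cr = n·P = 1.7 × 239 = 406.3 kN = 4.063×10^5 N
From P_cr = π²EI/(K·L)²:  L = (1/K)·√(π²EI/P_cr) = (1/1)·√(π²×1.12×10^10×4.898×10^-7/4.063×10^5)
L = 0.365 m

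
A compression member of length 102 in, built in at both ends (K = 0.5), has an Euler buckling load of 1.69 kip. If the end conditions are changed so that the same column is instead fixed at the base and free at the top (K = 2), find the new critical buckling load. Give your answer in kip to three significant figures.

P_cr ≈ 0.106 kip

P_cr ∝ 1/K², so P_cr,new = P_cr,old × (K_old/K_new)² = 1.69 × (0.5/2)²
= 1.69 × 0.06250 = 0.106 kip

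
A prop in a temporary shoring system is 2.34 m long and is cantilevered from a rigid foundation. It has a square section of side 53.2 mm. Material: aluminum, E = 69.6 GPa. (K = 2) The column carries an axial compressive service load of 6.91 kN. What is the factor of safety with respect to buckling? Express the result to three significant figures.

I = a⁴/12 = 53.2⁴/12 = 6.675×10^5 mm⁴
I = 6.675×10^5 mm⁴ = 6.675×10^-7 m⁴
Effective length L_e = K·L = 2 × 2.34 = 4.680 m
P_cr = π²EI / L_e² = π² × 69.6×10⁹ × 6.675×10^-7 / 4.680² = 2.094×10^4 N
Factor of safety n = P_cr / P = 20.935 / 6.91 = 3.03

n ≈ 3.03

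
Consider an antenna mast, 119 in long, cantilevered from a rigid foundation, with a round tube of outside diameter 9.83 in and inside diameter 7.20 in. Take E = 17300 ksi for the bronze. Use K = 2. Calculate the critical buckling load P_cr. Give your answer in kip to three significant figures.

d_o = 9.83 in, d_i = 7.20 in
I = π(d_o⁴ − d_i⁴)/64 = π(9.83⁴ − 7.200⁴)/64 = 326.4 in⁴
Effective length L_e = K·L = 2 × 119 = 238.0 in
P_cr = π²EI / L_e² = π² × 17300×10³ × 326.4 / 238.0² = 9.839×10^5 lb

P_cr ≈ 984 kip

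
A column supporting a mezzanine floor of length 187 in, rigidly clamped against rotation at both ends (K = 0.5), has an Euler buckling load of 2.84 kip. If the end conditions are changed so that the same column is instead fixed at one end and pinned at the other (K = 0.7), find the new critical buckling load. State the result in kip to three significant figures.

P_cr ≈ 1.45 kip

P_cr ∝ 1/K², so P_cr,new = P_cr,old × (K_old/K_new)² = 2.84 × (0.5/0.7)²
= 2.84 × 0.5102 = 1.45 kip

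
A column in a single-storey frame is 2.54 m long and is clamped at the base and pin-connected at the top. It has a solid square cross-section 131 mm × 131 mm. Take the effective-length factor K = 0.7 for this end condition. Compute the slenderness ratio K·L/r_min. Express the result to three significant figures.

λ ≈ 47.0

I = a⁴/12 = 131⁴/12 = 2.454×10^7 mm⁴
A = 1.716×10^4 mm²;  r_min = √(I/A) = √(2.454×10^7/1.716×10^4) = 37.82 mm
L_e = K·L = 0.7 × 2.54 m = 1.778 m = 1778.0 mm
λ = L_e / r_min = 1778.0 / 37.82 = 47.0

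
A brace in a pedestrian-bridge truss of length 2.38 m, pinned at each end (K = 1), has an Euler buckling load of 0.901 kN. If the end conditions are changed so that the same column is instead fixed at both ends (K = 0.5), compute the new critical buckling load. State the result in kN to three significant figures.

P_cr ≈ 3.60 kN

P_cr ∝ 1/K², so P_cr,new = P_cr,old × (K_old/K_new)² = 0.901 × (1/0.5)²
= 0.901 × 4.000 = 3.60 kN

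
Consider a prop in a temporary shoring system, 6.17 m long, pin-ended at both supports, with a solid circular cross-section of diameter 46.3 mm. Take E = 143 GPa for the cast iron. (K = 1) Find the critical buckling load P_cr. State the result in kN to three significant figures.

P_cr ≈ 8.36 kN

I = πd⁴/64 = π×46.3⁴/64 = 2.256×10^5 mm⁴
I = 2.256×10^5 mm⁴ = 2.256×10^-7 m⁴
Effective length L_e = K·L = 1 × 6.17 = 6.170 m
P_cr = π²EI / L_e² = π² × 143×10⁹ × 2.256×10^-7 / 6.170² = 8.363×10^3 N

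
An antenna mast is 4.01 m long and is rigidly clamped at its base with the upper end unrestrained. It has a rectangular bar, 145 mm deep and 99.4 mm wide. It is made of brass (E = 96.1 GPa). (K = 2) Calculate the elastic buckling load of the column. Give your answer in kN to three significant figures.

Buckling occurs about the weak axis: I_min = h·b³/12 with b = 99.4 mm (the shorter side).
I_min = 145×99.4³/12 = 1.187×10^7 mm⁴
I = 1.187×10^7 mm⁴ = 1.187×10^-5 m⁴
Effective length L_e = K·L = 2 × 4.01 = 8.020 m
P_cr = π²EI / L_e² = π² × 96.1×10⁹ × 1.187×10^-5 / 8.020² = 1.750×10^5 N

P_cr ≈ 175 kN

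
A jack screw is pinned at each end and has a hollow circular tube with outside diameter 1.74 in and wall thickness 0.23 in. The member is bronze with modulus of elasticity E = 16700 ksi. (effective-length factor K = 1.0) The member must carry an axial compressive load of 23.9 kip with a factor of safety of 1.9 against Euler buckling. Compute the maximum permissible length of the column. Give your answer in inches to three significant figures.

Inner diameter d_i = 1.74 − 2×0.23 = 1.280 in
I = π(d_o⁴ − d_i⁴)/64 = π(1.74⁴ − 1.280⁴)/64 = 0.3182 in⁴
Required critical load P_cr = n·P = 1.9 × 23.9 = 45.41 kip = 4.541×10^4 lb
From P_cr = π²EI/(K·L)²:  L = (1/K)·√(π²EI/P_cr) = (1/1)·√(π²×1.67×10^7×0.3182/4.541×10^4)
L = 34.0 in

L_max ≈ 34.0 in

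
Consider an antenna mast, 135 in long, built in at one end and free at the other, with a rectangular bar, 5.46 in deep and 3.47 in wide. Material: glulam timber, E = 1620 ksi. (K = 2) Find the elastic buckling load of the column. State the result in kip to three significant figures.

Buckling occurs about the weak axis: I_min = h·b³/12 with b = 3.47 in (the shorter side).
I_min = 5.46×3.47³/12 = 19.01 in⁴
Effective length L_e = K·L = 2 × 135 = 270.0 in
P_cr = π²EI / L_e² = π² × 1620×10³ × 19.01 / 270.0² = 4.170×10^3 lb

P_cr ≈ 4.17 kip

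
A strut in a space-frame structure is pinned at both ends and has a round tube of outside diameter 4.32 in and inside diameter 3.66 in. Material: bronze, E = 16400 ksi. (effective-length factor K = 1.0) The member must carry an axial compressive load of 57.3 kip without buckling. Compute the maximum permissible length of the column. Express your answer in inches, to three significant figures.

L_max ≈ 153 in

d_o = 4.32 in, d_i = 3.66 in
I = π(d_o⁴ − d_i⁴)/64 = π(4.32⁴ − 3.660⁴)/64 = 8.288 in⁴
At the buckling limit P_cr = P = 5.730×10^4 lb
From P_cr = π²EI/(K·L)²:  L = (1/K)·√(π²EI/P_cr) = (1/1)·√(π²×1.64×10^7×8.288/5.730×10^4)
L = 153 in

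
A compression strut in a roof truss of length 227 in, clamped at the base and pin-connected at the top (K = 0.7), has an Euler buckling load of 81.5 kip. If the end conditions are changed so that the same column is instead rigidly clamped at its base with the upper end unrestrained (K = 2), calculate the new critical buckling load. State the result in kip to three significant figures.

P_cr ≈ 9.98 kip

P_cr ∝ 1/K², so P_cr,new = P_cr,old × (K_old/K_new)² = 81.5 × (0.7/2)²
= 81.5 × 0.1225 = 9.98 kip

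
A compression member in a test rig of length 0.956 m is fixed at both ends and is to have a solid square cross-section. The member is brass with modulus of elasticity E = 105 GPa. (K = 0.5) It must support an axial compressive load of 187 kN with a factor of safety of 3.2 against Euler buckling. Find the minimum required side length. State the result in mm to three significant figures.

a ≈ 35.5 mm

Required P_cr = n·P = 3.2 × 187 = 598.4 kN
L_e = K·L = 0.5 × 0.956 = 0.4780 m
Required I = P_cr·L_e²/(π²E) = 5.984×10^5 × 0.4780² / (π² × 1.05×10^11) = 1.319×10^-7 m⁴
I_req = 1.319×10^5 mm⁴
Solid square: I = a⁴/12  ⇒  a = (12I)^(1/4) = (12×1.319×10^5)^(1/4) = 35.5 mm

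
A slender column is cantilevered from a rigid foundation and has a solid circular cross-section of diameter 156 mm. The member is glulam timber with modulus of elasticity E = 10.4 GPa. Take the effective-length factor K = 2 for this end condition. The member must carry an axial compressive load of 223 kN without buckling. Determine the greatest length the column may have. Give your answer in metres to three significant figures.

L_max ≈ 1.83 m

I = πd⁴/64 = π×156⁴/64 = 2.907×10^7 mm⁴
I = 2.907×10^-5 m⁴
At the buckling limit P_cr = P = 2.230×10^5 N
From P_cr = π²EI/(K·L)²:  L = (1/K)·√(π²EI/P_cr) = (1/2)·√(π²×1.04×10^10×2.907×10^-5/2.230×10^5)
L = 1.83 m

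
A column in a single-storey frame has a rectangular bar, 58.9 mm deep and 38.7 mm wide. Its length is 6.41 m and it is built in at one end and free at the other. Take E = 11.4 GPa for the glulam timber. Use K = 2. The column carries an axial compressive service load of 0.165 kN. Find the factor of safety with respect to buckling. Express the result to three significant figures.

n ≈ 1.18

Buckling occurs about the weak axis: I_min = h·b³/12 with b = 38.7 mm (the shorter side).
I_min = 58.9×38.7³/12 = 2.845×10^5 mm⁴
I = 2.845×10^5 mm⁴ = 2.845×10^-7 m⁴
Effective length L_e = K·L = 2 × 6.41 = 12.82 m
P_cr = π²EI / L_e² = π² × 11.4×10⁹ × 2.845×10^-7 / 12.82² = 194.8 N
Factor of safety n = P_cr / P = 0.19476 / 0.165 = 1.18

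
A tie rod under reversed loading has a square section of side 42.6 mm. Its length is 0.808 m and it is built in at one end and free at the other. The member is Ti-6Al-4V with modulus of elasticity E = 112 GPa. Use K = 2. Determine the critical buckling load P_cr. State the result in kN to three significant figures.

I = a⁴/12 = 42.6⁴/12 = 2.744×10^5 mm⁴
I = 2.744×10^5 mm⁴ = 2.744×10^-7 m⁴
Effective length L_e = K·L = 2 × 0.808 = 1.616 m
P_cr = π²EI / L_e² = π² × 112×10⁹ × 2.744×10^-7 / 1.616² = 1.162×10^5 N

P_cr ≈ 116 kN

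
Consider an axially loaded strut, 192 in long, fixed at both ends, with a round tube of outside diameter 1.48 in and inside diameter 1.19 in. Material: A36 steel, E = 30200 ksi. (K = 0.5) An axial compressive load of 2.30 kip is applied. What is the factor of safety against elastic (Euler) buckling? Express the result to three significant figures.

d_o = 1.48 in, d_i = 1.19 in
I = π(d_o⁴ − d_i⁴)/64 = π(1.48⁴ − 1.190⁴)/64 = 0.1371 in⁴
Effective length L_e = K·L = 0.5 × 192 = 96.00 in
P_cr = π²EI / L_e² = π² × 30200×10³ × 0.1371 / 96.00² = 4.433×10^3 lb
Factor of safety n = P_cr / P = 4.4333 / 2.30 = 1.93

n ≈ 1.93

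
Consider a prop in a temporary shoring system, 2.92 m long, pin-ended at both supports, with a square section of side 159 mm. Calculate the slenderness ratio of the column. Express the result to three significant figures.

For a square r = a/√12 = 159/√12 = 45.90 mm
L_e = K·L = 1 × 2.92 m = 2.920 m = 2920.0 mm
λ = L_e / r_min = 2920.0 / 45.90 = 63.6

λ ≈ 63.6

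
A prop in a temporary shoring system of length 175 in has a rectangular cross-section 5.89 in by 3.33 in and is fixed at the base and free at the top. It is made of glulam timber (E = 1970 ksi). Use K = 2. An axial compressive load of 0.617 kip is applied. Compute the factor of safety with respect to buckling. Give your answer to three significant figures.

n ≈ 4.66

Buckling occurs about the weak axis: I_min = h·b³/12 with b = 3.33 in (the shorter side).
I_min = 5.89×3.33³/12 = 18.12 in⁴
Effective length L_e = K·L = 2 × 175 = 350.0 in
P_cr = π²EI / L_e² = π² × 1970×10³ × 18.12 / 350.0² = 2.877×10^3 lb
Factor of safety n = P_cr / P = 2.8767 / 0.617 = 4.66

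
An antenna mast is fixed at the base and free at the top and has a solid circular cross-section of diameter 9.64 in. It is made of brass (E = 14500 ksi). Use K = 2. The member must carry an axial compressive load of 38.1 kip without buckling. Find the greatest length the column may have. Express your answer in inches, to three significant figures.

I = πd⁴/64 = π×9.64⁴/64 = 423.9 in⁴
At the buckling limit P_cr = P = 3.810×10^4 lb
From P_cr = π²EI/(K·L)²:  L = (1/K)·√(π²EI/P_cr) = (1/2)·√(π²×1.45×10^7×423.9/3.810×10^4)
L = 631 in

L_max ≈ 631 in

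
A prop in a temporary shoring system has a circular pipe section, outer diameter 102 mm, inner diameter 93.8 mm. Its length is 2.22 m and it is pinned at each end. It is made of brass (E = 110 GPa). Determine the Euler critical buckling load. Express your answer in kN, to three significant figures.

d_o = 102 mm, d_i = 93.8 mm
I = π(d_o⁴ − d_i⁴)/64 = π(102⁴ − 93.80⁴)/64 = 1.513×10^6 mm⁴
I = 1.513×10^6 mm⁴ = 1.513×10^-6 m⁴
Effective length L_e = K·L = 1 × 2.22 = 2.220 m
P_cr = π²EI / L_e² = π² × 110×10⁹ × 1.513×10^-6 / 2.220² = 3.334×10^5 N

P_cr ≈ 333 kN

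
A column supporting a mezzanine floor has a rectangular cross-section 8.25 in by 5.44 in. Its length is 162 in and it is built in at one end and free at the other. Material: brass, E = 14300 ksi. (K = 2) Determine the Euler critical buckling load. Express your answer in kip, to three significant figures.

Buckling occurs about the weak axis: I_min = h·b³/12 with b = 5.44 in (the shorter side).
I_min = 8.25×5.44³/12 = 110.7 in⁴
Effective length L_e = K·L = 2 × 162 = 324.0 in
P_cr = π²EI / L_e² = π² × 14300×10³ × 110.7 / 324.0² = 1.488×10^5 lb

P_cr ≈ 149 kip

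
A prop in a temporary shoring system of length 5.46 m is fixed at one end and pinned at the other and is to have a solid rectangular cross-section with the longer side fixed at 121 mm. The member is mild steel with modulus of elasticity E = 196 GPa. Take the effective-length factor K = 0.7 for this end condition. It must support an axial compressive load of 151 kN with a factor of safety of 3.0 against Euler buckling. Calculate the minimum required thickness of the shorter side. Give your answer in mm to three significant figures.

Required P_cr = n·P = 3.0 × 151 = 453.0 kN
L_e = K·L = 0.7 × 5.46 = 3.822 m
Required I = P_cr·L_e²/(π²E) = 4.530×10^5 × 3.822² / (π² × 1.96×10^11) = 3.421×10^-6 m⁴
I_req = 3.421×10^6 mm⁴
Rectangle, weak axis: I_min = h·b³/12 with h = 121 mm fixed  ⇒  b = (12I/h)^(1/3) = 69.7 mm

b ≈ 69.7 mm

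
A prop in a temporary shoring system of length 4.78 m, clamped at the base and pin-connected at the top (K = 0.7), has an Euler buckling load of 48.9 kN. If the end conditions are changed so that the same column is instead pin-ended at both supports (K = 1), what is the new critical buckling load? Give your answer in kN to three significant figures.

P_cr ∝ 1/K², so P_cr,new = P_cr,old × (K_old/K_new)² = 48.9 × (0.7/1)²
= 48.9 × 0.4900 = 24.0 kN

P_cr ≈ 24.0 kN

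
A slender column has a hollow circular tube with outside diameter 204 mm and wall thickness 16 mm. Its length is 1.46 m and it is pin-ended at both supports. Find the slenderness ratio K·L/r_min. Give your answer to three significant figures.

λ ≈ 21.9

Inner diameter d_i = 204 − 2×16 = 172.0 mm
I = π(d_o⁴ − d_i⁴)/64 = π(204⁴ − 172.0⁴)/64 = 4.205×10^7 mm⁴
A = 9.450×10^3 mm²;  r_min = √(I/A) = √(4.205×10^7/9.450×10^3) = 66.71 mm
L_e = K·L = 1 × 1.46 m = 1.460 m = 1460.0 mm
λ = L_e / r_min = 1460.0 / 66.71 = 21.9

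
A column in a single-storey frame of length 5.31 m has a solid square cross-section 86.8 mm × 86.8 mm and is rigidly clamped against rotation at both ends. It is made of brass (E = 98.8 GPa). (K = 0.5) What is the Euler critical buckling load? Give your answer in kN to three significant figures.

P_cr ≈ 654 kN

I = a⁴/12 = 86.8⁴/12 = 4.730×10^6 mm⁴
I = 4.730×10^6 mm⁴ = 4.730×10^-6 m⁴
Effective length L_e = K·L = 0.5 × 5.31 = 2.655 m
P_cr = π²EI / L_e² = π² × 98.8×10⁹ × 4.730×10^-6 / 2.655² = 6.544×10^5 N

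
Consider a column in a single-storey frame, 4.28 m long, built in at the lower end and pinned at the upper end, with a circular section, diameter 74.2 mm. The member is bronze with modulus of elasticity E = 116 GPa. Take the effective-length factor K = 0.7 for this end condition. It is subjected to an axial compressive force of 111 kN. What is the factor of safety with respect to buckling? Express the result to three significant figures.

I = πd⁴/64 = π×74.2⁴/64 = 1.488×10^6 mm⁴
I = 1.488×10^6 mm⁴ = 1.488×10^-6 m⁴
Effective length L_e = K·L = 0.7 × 4.28 = 2.996 m
P_cr = π²EI / L_e² = π² × 116×10⁹ × 1.488×10^-6 / 2.996² = 1.898×10^5 N
Factor of safety n = P_cr / P = 189.78 / 111 = 1.71

n ≈ 1.71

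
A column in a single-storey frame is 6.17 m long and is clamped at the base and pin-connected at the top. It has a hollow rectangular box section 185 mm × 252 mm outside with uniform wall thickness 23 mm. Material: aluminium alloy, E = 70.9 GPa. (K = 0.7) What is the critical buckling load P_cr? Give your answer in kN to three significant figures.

Inner dimensions: h_i = 252 − 2×23 = 206.0 mm, b_i = 185 − 2×23 = 139.0 mm
Weak-axis I_min = (h_o·b_o³ − h_i·b_i³)/12 with b_o = 185, b_i = 139.0 mm (shorter outer/inner sides).
I_min = (252×185³ − 206.0×139.0³)/12 = 8.686×10^7 mm⁴
I = 8.686×10^7 mm⁴ = 8.686×10^-5 m⁴
Effective length L_e = K·L = 0.7 × 6.17 = 4.319 m
P_cr = π²EI / L_e² = π² × 70.9×10⁹ × 8.686×10^-5 / 4.319² = 3.258×10^6 N

P_cr ≈ 3260 kN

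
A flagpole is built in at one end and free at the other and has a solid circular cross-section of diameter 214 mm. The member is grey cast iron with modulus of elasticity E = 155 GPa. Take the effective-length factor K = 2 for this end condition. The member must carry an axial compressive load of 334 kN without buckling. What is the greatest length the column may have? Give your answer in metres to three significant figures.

L_max ≈ 10.9 m

I = πd⁴/64 = π×214⁴/64 = 1.029×10^8 mm⁴
I = 1.029×10^-4 m⁴
At the buckling limit P_cr = P = 3.340×10^5 N
From P_cr = π²EI/(K·L)²:  L = (1/K)·√(π²EI/P_cr) = (1/2)·√(π²×1.55×10^11×1.029×10^-4/3.340×10^5)
L = 10.9 m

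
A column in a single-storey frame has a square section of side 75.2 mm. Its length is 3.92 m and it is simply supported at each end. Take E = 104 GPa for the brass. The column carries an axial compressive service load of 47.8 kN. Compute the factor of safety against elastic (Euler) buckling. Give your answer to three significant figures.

I = a⁴/12 = 75.2⁴/12 = 2.665×10^6 mm⁴
I = 2.665×10^6 mm⁴ = 2.665×10^-6 m⁴
Effective length L_e = K·L = 1 × 3.92 = 3.920 m
P_cr = π²EI / L_e² = π² × 104×10⁹ × 2.665×10^-6 / 3.920² = 1.780×10^5 N
Factor of safety n = P_cr / P = 178.01 / 47.8 = 3.72

n ≈ 3.72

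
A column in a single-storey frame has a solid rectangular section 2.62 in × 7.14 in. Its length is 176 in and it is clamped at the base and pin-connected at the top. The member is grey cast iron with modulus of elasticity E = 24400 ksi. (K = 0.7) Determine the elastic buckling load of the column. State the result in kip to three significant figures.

Buckling occurs about the weak axis: I_min = h·b³/12 with b = 2.62 in (the shorter side).
I_min = 7.14×2.62³/12 = 10.70 in⁴
Effective length L_e = K·L = 0.7 × 176 = 123.2 in
P_cr = π²EI / L_e² = π² × 24400×10³ × 10.70 / 123.2² = 1.698×10^5 lb

P_cr ≈ 170 kip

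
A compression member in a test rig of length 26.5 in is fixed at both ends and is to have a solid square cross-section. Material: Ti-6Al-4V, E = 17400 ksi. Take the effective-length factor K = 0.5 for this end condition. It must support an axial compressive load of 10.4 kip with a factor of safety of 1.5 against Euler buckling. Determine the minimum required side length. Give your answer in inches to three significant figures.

a ≈ 0.661 in

Required P_cr = n·P = 1.5 × 10.4 = 15.60 kip
L_e = K·L = 0.5 × 26.5 = 13.25 in
Required I = P_cr·L_e²/(π²E) = 1.560×10^4 × 13.25² / (π² × 1.74×10^7) = 1.595×10^-2 in⁴
Solid square: I = a⁴/12  ⇒  a = (12I)^(1/4) = (12×1.595×10^-2)^(1/4) = 0.661 in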